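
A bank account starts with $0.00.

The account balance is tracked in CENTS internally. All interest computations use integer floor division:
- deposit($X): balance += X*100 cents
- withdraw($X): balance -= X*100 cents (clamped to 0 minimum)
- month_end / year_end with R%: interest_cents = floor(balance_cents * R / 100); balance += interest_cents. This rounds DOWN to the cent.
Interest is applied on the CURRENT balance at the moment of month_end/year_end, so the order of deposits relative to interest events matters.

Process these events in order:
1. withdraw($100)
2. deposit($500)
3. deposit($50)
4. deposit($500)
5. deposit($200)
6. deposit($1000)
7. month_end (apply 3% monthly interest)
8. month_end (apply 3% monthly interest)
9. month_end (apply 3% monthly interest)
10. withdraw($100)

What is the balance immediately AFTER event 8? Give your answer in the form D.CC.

Answer: 2387.02

Derivation:
After 1 (withdraw($100)): balance=$0.00 total_interest=$0.00
After 2 (deposit($500)): balance=$500.00 total_interest=$0.00
After 3 (deposit($50)): balance=$550.00 total_interest=$0.00
After 4 (deposit($500)): balance=$1050.00 total_interest=$0.00
After 5 (deposit($200)): balance=$1250.00 total_interest=$0.00
After 6 (deposit($1000)): balance=$2250.00 total_interest=$0.00
After 7 (month_end (apply 3% monthly interest)): balance=$2317.50 total_interest=$67.50
After 8 (month_end (apply 3% monthly interest)): balance=$2387.02 total_interest=$137.02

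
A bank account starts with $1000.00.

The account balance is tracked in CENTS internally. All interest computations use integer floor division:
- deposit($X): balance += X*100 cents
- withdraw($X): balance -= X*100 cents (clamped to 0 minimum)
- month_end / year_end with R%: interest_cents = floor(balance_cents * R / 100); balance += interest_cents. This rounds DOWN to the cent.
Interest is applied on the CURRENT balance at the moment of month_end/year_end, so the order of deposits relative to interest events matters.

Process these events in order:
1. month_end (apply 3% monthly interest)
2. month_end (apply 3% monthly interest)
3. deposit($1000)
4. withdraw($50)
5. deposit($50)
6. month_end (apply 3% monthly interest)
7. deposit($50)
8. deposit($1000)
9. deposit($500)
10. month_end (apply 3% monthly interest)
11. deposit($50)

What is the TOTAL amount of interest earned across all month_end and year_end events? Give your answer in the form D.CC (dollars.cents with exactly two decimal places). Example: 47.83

After 1 (month_end (apply 3% monthly interest)): balance=$1030.00 total_interest=$30.00
After 2 (month_end (apply 3% monthly interest)): balance=$1060.90 total_interest=$60.90
After 3 (deposit($1000)): balance=$2060.90 total_interest=$60.90
After 4 (withdraw($50)): balance=$2010.90 total_interest=$60.90
After 5 (deposit($50)): balance=$2060.90 total_interest=$60.90
After 6 (month_end (apply 3% monthly interest)): balance=$2122.72 total_interest=$122.72
After 7 (deposit($50)): balance=$2172.72 total_interest=$122.72
After 8 (deposit($1000)): balance=$3172.72 total_interest=$122.72
After 9 (deposit($500)): balance=$3672.72 total_interest=$122.72
After 10 (month_end (apply 3% monthly interest)): balance=$3782.90 total_interest=$232.90
After 11 (deposit($50)): balance=$3832.90 total_interest=$232.90

Answer: 232.90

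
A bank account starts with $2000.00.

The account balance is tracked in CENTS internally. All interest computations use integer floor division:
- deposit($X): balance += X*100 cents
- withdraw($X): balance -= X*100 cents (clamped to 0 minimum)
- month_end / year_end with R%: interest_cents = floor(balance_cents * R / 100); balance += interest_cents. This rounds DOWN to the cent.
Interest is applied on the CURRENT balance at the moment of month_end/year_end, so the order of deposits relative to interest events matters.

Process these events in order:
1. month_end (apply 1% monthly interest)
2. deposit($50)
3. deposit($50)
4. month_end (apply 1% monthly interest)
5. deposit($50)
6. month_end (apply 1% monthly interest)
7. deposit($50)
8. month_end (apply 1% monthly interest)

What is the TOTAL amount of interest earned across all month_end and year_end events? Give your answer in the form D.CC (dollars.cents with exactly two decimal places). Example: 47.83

After 1 (month_end (apply 1% monthly interest)): balance=$2020.00 total_interest=$20.00
After 2 (deposit($50)): balance=$2070.00 total_interest=$20.00
After 3 (deposit($50)): balance=$2120.00 total_interest=$20.00
After 4 (month_end (apply 1% monthly interest)): balance=$2141.20 total_interest=$41.20
After 5 (deposit($50)): balance=$2191.20 total_interest=$41.20
After 6 (month_end (apply 1% monthly interest)): balance=$2213.11 total_interest=$63.11
After 7 (deposit($50)): balance=$2263.11 total_interest=$63.11
After 8 (month_end (apply 1% monthly interest)): balance=$2285.74 total_interest=$85.74

Answer: 85.74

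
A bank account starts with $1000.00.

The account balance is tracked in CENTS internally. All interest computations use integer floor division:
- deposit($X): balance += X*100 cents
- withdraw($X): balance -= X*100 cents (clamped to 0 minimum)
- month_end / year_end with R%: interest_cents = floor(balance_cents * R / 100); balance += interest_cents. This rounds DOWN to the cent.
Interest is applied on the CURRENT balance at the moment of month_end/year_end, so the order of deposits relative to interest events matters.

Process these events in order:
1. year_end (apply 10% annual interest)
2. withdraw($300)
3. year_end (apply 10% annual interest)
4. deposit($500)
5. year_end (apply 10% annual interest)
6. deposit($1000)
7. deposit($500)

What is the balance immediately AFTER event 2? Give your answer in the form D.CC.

After 1 (year_end (apply 10% annual interest)): balance=$1100.00 total_interest=$100.00
After 2 (withdraw($300)): balance=$800.00 total_interest=$100.00

Answer: 800.00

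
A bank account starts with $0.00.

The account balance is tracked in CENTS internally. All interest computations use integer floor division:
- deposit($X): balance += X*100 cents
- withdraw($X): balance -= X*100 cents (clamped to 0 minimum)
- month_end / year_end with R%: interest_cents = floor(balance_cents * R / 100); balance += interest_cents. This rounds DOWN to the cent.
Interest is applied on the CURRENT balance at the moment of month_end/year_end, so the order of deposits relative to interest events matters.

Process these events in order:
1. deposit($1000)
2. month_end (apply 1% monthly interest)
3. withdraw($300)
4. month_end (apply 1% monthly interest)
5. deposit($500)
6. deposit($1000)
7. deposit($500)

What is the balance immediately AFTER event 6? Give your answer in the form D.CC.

Answer: 2217.10

Derivation:
After 1 (deposit($1000)): balance=$1000.00 total_interest=$0.00
After 2 (month_end (apply 1% monthly interest)): balance=$1010.00 total_interest=$10.00
After 3 (withdraw($300)): balance=$710.00 total_interest=$10.00
After 4 (month_end (apply 1% monthly interest)): balance=$717.10 total_interest=$17.10
After 5 (deposit($500)): balance=$1217.10 total_interest=$17.10
After 6 (deposit($1000)): balance=$2217.10 total_interest=$17.10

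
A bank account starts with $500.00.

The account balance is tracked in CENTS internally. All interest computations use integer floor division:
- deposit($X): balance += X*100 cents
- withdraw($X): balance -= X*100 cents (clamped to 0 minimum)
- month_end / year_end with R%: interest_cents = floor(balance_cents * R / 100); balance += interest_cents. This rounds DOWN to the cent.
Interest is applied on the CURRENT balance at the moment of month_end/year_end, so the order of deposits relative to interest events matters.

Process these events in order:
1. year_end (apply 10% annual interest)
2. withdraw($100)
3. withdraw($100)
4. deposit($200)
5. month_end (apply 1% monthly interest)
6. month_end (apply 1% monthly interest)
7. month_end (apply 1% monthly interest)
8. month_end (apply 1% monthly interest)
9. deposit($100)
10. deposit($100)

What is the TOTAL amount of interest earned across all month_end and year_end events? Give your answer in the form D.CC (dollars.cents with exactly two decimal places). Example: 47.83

Answer: 72.32

Derivation:
After 1 (year_end (apply 10% annual interest)): balance=$550.00 total_interest=$50.00
After 2 (withdraw($100)): balance=$450.00 total_interest=$50.00
After 3 (withdraw($100)): balance=$350.00 total_interest=$50.00
After 4 (deposit($200)): balance=$550.00 total_interest=$50.00
After 5 (month_end (apply 1% monthly interest)): balance=$555.50 total_interest=$55.50
After 6 (month_end (apply 1% monthly interest)): balance=$561.05 total_interest=$61.05
After 7 (month_end (apply 1% monthly interest)): balance=$566.66 total_interest=$66.66
After 8 (month_end (apply 1% monthly interest)): balance=$572.32 total_interest=$72.32
After 9 (deposit($100)): balance=$672.32 total_interest=$72.32
After 10 (deposit($100)): balance=$772.32 total_interest=$72.32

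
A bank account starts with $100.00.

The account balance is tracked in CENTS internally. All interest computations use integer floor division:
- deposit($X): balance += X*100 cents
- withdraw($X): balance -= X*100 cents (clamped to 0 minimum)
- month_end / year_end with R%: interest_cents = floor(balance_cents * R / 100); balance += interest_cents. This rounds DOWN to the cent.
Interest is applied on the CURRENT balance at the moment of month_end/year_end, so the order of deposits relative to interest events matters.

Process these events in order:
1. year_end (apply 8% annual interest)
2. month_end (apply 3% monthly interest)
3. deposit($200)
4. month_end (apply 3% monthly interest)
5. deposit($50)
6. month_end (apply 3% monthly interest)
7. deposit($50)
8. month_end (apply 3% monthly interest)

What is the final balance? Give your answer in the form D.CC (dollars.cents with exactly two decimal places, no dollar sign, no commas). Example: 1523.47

After 1 (year_end (apply 8% annual interest)): balance=$108.00 total_interest=$8.00
After 2 (month_end (apply 3% monthly interest)): balance=$111.24 total_interest=$11.24
After 3 (deposit($200)): balance=$311.24 total_interest=$11.24
After 4 (month_end (apply 3% monthly interest)): balance=$320.57 total_interest=$20.57
After 5 (deposit($50)): balance=$370.57 total_interest=$20.57
After 6 (month_end (apply 3% monthly interest)): balance=$381.68 total_interest=$31.68
After 7 (deposit($50)): balance=$431.68 total_interest=$31.68
After 8 (month_end (apply 3% monthly interest)): balance=$444.63 total_interest=$44.63

Answer: 444.63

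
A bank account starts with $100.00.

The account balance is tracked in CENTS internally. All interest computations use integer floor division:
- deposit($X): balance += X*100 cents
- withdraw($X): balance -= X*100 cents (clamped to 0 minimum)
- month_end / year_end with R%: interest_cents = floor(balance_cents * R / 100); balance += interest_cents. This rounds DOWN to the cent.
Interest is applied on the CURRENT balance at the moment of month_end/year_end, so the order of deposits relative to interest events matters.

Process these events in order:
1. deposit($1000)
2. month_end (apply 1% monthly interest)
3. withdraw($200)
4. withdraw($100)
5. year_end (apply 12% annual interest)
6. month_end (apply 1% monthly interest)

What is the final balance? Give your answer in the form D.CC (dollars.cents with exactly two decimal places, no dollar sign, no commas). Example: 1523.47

Answer: 917.40

Derivation:
After 1 (deposit($1000)): balance=$1100.00 total_interest=$0.00
After 2 (month_end (apply 1% monthly interest)): balance=$1111.00 total_interest=$11.00
After 3 (withdraw($200)): balance=$911.00 total_interest=$11.00
After 4 (withdraw($100)): balance=$811.00 total_interest=$11.00
After 5 (year_end (apply 12% annual interest)): balance=$908.32 total_interest=$108.32
After 6 (month_end (apply 1% monthly interest)): balance=$917.40 total_interest=$117.40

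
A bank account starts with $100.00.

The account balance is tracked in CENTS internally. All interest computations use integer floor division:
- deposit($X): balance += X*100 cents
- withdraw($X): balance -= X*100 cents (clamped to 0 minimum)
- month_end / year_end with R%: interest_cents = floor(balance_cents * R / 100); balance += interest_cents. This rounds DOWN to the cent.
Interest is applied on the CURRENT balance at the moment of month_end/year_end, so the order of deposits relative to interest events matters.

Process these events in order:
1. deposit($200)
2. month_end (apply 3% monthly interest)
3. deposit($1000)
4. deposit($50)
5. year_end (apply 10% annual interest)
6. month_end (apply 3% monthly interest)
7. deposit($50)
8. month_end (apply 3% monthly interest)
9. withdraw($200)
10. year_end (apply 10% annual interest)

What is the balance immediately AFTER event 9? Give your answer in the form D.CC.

Answer: 1437.43

Derivation:
After 1 (deposit($200)): balance=$300.00 total_interest=$0.00
After 2 (month_end (apply 3% monthly interest)): balance=$309.00 total_interest=$9.00
After 3 (deposit($1000)): balance=$1309.00 total_interest=$9.00
After 4 (deposit($50)): balance=$1359.00 total_interest=$9.00
After 5 (year_end (apply 10% annual interest)): balance=$1494.90 total_interest=$144.90
After 6 (month_end (apply 3% monthly interest)): balance=$1539.74 total_interest=$189.74
After 7 (deposit($50)): balance=$1589.74 total_interest=$189.74
After 8 (month_end (apply 3% monthly interest)): balance=$1637.43 total_interest=$237.43
After 9 (withdraw($200)): balance=$1437.43 total_interest=$237.43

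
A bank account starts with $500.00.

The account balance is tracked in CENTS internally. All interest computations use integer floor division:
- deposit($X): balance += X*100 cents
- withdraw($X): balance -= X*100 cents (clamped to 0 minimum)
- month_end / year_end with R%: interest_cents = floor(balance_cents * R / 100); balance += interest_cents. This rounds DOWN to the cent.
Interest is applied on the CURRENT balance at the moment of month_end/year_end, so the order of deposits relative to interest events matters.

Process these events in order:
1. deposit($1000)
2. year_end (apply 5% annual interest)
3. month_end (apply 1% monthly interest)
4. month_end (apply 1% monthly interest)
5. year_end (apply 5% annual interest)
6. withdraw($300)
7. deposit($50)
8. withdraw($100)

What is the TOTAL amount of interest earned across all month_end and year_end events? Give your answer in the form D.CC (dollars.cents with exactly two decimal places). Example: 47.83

Answer: 186.98

Derivation:
After 1 (deposit($1000)): balance=$1500.00 total_interest=$0.00
After 2 (year_end (apply 5% annual interest)): balance=$1575.00 total_interest=$75.00
After 3 (month_end (apply 1% monthly interest)): balance=$1590.75 total_interest=$90.75
After 4 (month_end (apply 1% monthly interest)): balance=$1606.65 total_interest=$106.65
After 5 (year_end (apply 5% annual interest)): balance=$1686.98 total_interest=$186.98
After 6 (withdraw($300)): balance=$1386.98 total_interest=$186.98
After 7 (deposit($50)): balance=$1436.98 total_interest=$186.98
After 8 (withdraw($100)): balance=$1336.98 total_interest=$186.98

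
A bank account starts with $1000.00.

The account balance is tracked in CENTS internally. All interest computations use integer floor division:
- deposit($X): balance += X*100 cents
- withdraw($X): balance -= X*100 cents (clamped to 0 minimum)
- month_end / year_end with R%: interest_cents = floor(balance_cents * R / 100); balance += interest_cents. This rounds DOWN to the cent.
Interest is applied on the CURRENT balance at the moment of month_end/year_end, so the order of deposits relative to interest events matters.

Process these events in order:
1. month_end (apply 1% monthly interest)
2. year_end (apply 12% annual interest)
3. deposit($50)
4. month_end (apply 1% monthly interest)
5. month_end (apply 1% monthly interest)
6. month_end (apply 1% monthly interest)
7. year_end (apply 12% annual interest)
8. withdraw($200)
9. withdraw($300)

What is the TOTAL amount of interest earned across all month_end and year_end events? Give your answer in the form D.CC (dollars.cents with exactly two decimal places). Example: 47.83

Answer: 313.01

Derivation:
After 1 (month_end (apply 1% monthly interest)): balance=$1010.00 total_interest=$10.00
After 2 (year_end (apply 12% annual interest)): balance=$1131.20 total_interest=$131.20
After 3 (deposit($50)): balance=$1181.20 total_interest=$131.20
After 4 (month_end (apply 1% monthly interest)): balance=$1193.01 total_interest=$143.01
After 5 (month_end (apply 1% monthly interest)): balance=$1204.94 total_interest=$154.94
After 6 (month_end (apply 1% monthly interest)): balance=$1216.98 total_interest=$166.98
After 7 (year_end (apply 12% annual interest)): balance=$1363.01 total_interest=$313.01
After 8 (withdraw($200)): balance=$1163.01 total_interest=$313.01
After 9 (withdraw($300)): balance=$863.01 total_interest=$313.01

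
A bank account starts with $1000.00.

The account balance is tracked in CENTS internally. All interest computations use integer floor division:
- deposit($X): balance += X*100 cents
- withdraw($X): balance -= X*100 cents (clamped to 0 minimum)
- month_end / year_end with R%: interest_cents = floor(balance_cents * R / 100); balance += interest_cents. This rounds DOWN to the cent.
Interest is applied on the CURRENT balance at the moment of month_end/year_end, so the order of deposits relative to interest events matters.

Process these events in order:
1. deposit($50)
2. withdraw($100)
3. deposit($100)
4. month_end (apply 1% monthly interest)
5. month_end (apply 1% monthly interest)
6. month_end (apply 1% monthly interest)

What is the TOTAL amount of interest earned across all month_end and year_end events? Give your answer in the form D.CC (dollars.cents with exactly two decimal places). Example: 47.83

Answer: 31.81

Derivation:
After 1 (deposit($50)): balance=$1050.00 total_interest=$0.00
After 2 (withdraw($100)): balance=$950.00 total_interest=$0.00
After 3 (deposit($100)): balance=$1050.00 total_interest=$0.00
After 4 (month_end (apply 1% monthly interest)): balance=$1060.50 total_interest=$10.50
After 5 (month_end (apply 1% monthly interest)): balance=$1071.10 total_interest=$21.10
After 6 (month_end (apply 1% monthly interest)): balance=$1081.81 total_interest=$31.81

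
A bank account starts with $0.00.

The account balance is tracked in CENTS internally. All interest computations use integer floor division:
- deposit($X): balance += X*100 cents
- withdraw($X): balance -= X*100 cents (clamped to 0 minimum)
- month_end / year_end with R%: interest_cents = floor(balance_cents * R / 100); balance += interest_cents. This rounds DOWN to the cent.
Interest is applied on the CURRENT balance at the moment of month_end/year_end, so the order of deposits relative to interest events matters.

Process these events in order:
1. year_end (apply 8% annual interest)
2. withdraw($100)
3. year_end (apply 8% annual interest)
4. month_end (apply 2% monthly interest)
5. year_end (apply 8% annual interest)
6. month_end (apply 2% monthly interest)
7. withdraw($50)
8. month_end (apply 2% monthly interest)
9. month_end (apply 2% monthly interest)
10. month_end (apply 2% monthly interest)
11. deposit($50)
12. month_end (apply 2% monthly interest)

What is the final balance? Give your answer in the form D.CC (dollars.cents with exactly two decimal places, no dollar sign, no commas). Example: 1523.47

Answer: 51.00

Derivation:
After 1 (year_end (apply 8% annual interest)): balance=$0.00 total_interest=$0.00
After 2 (withdraw($100)): balance=$0.00 total_interest=$0.00
After 3 (year_end (apply 8% annual interest)): balance=$0.00 total_interest=$0.00
After 4 (month_end (apply 2% monthly interest)): balance=$0.00 total_interest=$0.00
After 5 (year_end (apply 8% annual interest)): balance=$0.00 total_interest=$0.00
After 6 (month_end (apply 2% monthly interest)): balance=$0.00 total_interest=$0.00
After 7 (withdraw($50)): balance=$0.00 total_interest=$0.00
After 8 (month_end (apply 2% monthly interest)): balance=$0.00 total_interest=$0.00
After 9 (month_end (apply 2% monthly interest)): balance=$0.00 total_interest=$0.00
After 10 (month_end (apply 2% monthly interest)): balance=$0.00 total_interest=$0.00
After 11 (deposit($50)): balance=$50.00 total_interest=$0.00
After 12 (month_end (apply 2% monthly interest)): balance=$51.00 total_interest=$1.00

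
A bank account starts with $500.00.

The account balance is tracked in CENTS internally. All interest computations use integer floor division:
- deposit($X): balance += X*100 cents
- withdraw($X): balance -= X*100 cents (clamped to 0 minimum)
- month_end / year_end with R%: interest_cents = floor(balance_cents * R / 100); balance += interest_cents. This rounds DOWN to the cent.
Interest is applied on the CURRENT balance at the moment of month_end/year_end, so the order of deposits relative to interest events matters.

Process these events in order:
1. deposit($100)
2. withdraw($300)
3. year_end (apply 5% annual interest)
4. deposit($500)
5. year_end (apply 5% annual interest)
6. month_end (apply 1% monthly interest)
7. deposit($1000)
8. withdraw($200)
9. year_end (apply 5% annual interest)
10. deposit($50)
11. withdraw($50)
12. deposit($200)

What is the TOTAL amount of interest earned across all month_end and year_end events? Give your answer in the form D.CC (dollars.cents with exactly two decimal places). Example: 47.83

Answer: 147.51

Derivation:
After 1 (deposit($100)): balance=$600.00 total_interest=$0.00
After 2 (withdraw($300)): balance=$300.00 total_interest=$0.00
After 3 (year_end (apply 5% annual interest)): balance=$315.00 total_interest=$15.00
After 4 (deposit($500)): balance=$815.00 total_interest=$15.00
After 5 (year_end (apply 5% annual interest)): balance=$855.75 total_interest=$55.75
After 6 (month_end (apply 1% monthly interest)): balance=$864.30 total_interest=$64.30
After 7 (deposit($1000)): balance=$1864.30 total_interest=$64.30
After 8 (withdraw($200)): balance=$1664.30 total_interest=$64.30
After 9 (year_end (apply 5% annual interest)): balance=$1747.51 total_interest=$147.51
After 10 (deposit($50)): balance=$1797.51 total_interest=$147.51
After 11 (withdraw($50)): balance=$1747.51 total_interest=$147.51
After 12 (deposit($200)): balance=$1947.51 total_interest=$147.51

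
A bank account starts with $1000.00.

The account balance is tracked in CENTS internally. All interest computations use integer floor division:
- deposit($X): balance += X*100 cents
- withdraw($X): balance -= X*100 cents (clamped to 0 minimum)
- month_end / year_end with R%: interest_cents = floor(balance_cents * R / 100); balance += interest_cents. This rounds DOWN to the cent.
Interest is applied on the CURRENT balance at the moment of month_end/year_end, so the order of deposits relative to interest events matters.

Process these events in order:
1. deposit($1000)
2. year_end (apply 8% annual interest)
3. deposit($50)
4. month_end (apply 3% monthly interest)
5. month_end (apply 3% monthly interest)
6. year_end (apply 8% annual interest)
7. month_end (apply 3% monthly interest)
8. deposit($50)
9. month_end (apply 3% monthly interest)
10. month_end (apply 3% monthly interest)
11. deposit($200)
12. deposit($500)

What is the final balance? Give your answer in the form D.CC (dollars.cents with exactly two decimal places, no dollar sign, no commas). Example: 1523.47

Answer: 3519.97

Derivation:
After 1 (deposit($1000)): balance=$2000.00 total_interest=$0.00
After 2 (year_end (apply 8% annual interest)): balance=$2160.00 total_interest=$160.00
After 3 (deposit($50)): balance=$2210.00 total_interest=$160.00
After 4 (month_end (apply 3% monthly interest)): balance=$2276.30 total_interest=$226.30
After 5 (month_end (apply 3% monthly interest)): balance=$2344.58 total_interest=$294.58
After 6 (year_end (apply 8% annual interest)): balance=$2532.14 total_interest=$482.14
After 7 (month_end (apply 3% monthly interest)): balance=$2608.10 total_interest=$558.10
After 8 (deposit($50)): balance=$2658.10 total_interest=$558.10
After 9 (month_end (apply 3% monthly interest)): balance=$2737.84 total_interest=$637.84
After 10 (month_end (apply 3% monthly interest)): balance=$2819.97 total_interest=$719.97
After 11 (deposit($200)): balance=$3019.97 total_interest=$719.97
After 12 (deposit($500)): balance=$3519.97 total_interest=$719.97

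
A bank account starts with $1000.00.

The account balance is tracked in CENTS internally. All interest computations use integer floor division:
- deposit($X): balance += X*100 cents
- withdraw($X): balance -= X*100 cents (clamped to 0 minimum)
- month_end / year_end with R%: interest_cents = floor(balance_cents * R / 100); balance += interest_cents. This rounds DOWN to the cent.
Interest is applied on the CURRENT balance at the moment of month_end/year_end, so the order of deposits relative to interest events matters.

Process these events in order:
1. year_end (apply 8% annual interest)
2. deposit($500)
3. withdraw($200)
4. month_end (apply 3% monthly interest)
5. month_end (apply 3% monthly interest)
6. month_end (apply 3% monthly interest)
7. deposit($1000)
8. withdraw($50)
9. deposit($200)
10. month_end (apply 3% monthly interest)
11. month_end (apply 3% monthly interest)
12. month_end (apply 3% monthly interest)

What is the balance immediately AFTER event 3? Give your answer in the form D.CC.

After 1 (year_end (apply 8% annual interest)): balance=$1080.00 total_interest=$80.00
After 2 (deposit($500)): balance=$1580.00 total_interest=$80.00
After 3 (withdraw($200)): balance=$1380.00 total_interest=$80.00

Answer: 1380.00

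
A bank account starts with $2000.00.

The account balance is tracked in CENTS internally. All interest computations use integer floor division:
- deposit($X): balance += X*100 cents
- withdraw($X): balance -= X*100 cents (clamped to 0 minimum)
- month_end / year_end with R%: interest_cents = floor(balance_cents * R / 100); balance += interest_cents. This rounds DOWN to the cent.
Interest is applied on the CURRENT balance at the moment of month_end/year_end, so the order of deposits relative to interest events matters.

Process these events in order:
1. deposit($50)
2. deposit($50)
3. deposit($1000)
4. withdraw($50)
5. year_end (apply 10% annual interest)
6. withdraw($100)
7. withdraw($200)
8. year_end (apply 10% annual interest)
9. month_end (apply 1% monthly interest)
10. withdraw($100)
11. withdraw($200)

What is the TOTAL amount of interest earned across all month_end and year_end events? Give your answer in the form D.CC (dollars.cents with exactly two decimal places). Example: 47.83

After 1 (deposit($50)): balance=$2050.00 total_interest=$0.00
After 2 (deposit($50)): balance=$2100.00 total_interest=$0.00
After 3 (deposit($1000)): balance=$3100.00 total_interest=$0.00
After 4 (withdraw($50)): balance=$3050.00 total_interest=$0.00
After 5 (year_end (apply 10% annual interest)): balance=$3355.00 total_interest=$305.00
After 6 (withdraw($100)): balance=$3255.00 total_interest=$305.00
After 7 (withdraw($200)): balance=$3055.00 total_interest=$305.00
After 8 (year_end (apply 10% annual interest)): balance=$3360.50 total_interest=$610.50
After 9 (month_end (apply 1% monthly interest)): balance=$3394.10 total_interest=$644.10
After 10 (withdraw($100)): balance=$3294.10 total_interest=$644.10
After 11 (withdraw($200)): balance=$3094.10 total_interest=$644.10

Answer: 644.10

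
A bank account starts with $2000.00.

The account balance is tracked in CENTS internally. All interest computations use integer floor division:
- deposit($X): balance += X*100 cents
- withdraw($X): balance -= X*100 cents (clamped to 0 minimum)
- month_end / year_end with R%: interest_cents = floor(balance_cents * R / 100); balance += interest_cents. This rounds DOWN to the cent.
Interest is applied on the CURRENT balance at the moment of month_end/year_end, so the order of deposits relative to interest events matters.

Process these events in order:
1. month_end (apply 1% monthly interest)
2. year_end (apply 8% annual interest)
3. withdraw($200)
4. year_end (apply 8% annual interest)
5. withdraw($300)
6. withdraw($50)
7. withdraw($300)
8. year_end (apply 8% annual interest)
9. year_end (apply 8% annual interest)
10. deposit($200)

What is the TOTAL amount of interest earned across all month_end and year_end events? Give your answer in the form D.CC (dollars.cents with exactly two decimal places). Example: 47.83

After 1 (month_end (apply 1% monthly interest)): balance=$2020.00 total_interest=$20.00
After 2 (year_end (apply 8% annual interest)): balance=$2181.60 total_interest=$181.60
After 3 (withdraw($200)): balance=$1981.60 total_interest=$181.60
After 4 (year_end (apply 8% annual interest)): balance=$2140.12 total_interest=$340.12
After 5 (withdraw($300)): balance=$1840.12 total_interest=$340.12
After 6 (withdraw($50)): balance=$1790.12 total_interest=$340.12
After 7 (withdraw($300)): balance=$1490.12 total_interest=$340.12
After 8 (year_end (apply 8% annual interest)): balance=$1609.32 total_interest=$459.32
After 9 (year_end (apply 8% annual interest)): balance=$1738.06 total_interest=$588.06
After 10 (deposit($200)): balance=$1938.06 total_interest=$588.06

Answer: 588.06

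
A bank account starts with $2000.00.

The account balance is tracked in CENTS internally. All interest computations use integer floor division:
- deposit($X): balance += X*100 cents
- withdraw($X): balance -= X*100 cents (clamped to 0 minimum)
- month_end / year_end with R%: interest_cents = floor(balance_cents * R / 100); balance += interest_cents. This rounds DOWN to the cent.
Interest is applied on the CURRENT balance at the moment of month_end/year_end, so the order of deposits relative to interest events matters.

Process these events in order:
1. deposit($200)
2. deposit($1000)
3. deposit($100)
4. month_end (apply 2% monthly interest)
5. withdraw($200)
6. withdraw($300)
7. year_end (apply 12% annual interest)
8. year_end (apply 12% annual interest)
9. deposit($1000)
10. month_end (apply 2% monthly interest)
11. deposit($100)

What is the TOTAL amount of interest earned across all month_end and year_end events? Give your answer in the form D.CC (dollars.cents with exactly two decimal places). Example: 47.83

After 1 (deposit($200)): balance=$2200.00 total_interest=$0.00
After 2 (deposit($1000)): balance=$3200.00 total_interest=$0.00
After 3 (deposit($100)): balance=$3300.00 total_interest=$0.00
After 4 (month_end (apply 2% monthly interest)): balance=$3366.00 total_interest=$66.00
After 5 (withdraw($200)): balance=$3166.00 total_interest=$66.00
After 6 (withdraw($300)): balance=$2866.00 total_interest=$66.00
After 7 (year_end (apply 12% annual interest)): balance=$3209.92 total_interest=$409.92
After 8 (year_end (apply 12% annual interest)): balance=$3595.11 total_interest=$795.11
After 9 (deposit($1000)): balance=$4595.11 total_interest=$795.11
After 10 (month_end (apply 2% monthly interest)): balance=$4687.01 total_interest=$887.01
After 11 (deposit($100)): balance=$4787.01 total_interest=$887.01

Answer: 887.01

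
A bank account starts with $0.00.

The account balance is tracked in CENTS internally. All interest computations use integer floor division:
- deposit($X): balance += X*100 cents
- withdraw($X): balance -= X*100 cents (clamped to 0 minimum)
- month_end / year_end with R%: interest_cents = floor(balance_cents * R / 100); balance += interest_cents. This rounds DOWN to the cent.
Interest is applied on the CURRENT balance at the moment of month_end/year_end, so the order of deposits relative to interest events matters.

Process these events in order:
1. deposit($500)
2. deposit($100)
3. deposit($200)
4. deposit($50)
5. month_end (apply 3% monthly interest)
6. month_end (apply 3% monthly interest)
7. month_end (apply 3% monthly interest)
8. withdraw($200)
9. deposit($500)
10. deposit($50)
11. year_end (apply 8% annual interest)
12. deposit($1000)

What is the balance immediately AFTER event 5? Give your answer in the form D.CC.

After 1 (deposit($500)): balance=$500.00 total_interest=$0.00
After 2 (deposit($100)): balance=$600.00 total_interest=$0.00
After 3 (deposit($200)): balance=$800.00 total_interest=$0.00
After 4 (deposit($50)): balance=$850.00 total_interest=$0.00
After 5 (month_end (apply 3% monthly interest)): balance=$875.50 total_interest=$25.50

Answer: 875.50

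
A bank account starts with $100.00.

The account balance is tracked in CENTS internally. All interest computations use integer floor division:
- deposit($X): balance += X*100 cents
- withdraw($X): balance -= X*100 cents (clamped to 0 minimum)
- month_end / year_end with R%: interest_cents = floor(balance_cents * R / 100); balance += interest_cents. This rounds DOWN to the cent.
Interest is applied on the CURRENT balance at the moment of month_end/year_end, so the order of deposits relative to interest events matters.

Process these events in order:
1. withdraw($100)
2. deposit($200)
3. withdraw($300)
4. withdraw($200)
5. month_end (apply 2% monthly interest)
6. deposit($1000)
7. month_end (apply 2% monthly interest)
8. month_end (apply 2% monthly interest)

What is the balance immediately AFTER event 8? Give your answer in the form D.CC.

After 1 (withdraw($100)): balance=$0.00 total_interest=$0.00
After 2 (deposit($200)): balance=$200.00 total_interest=$0.00
After 3 (withdraw($300)): balance=$0.00 total_interest=$0.00
After 4 (withdraw($200)): balance=$0.00 total_interest=$0.00
After 5 (month_end (apply 2% monthly interest)): balance=$0.00 total_interest=$0.00
After 6 (deposit($1000)): balance=$1000.00 total_interest=$0.00
After 7 (month_end (apply 2% monthly interest)): balance=$1020.00 total_interest=$20.00
After 8 (month_end (apply 2% monthly interest)): balance=$1040.40 total_interest=$40.40

Answer: 1040.40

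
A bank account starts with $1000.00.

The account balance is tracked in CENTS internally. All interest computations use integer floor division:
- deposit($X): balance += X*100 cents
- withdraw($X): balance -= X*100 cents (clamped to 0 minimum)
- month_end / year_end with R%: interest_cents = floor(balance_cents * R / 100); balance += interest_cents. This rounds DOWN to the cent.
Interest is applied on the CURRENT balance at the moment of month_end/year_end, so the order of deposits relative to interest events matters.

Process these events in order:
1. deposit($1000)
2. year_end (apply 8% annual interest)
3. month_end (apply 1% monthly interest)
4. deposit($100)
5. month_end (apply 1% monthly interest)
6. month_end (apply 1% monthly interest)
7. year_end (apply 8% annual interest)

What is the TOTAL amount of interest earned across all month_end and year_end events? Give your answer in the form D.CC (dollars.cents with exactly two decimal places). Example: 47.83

After 1 (deposit($1000)): balance=$2000.00 total_interest=$0.00
After 2 (year_end (apply 8% annual interest)): balance=$2160.00 total_interest=$160.00
After 3 (month_end (apply 1% monthly interest)): balance=$2181.60 total_interest=$181.60
After 4 (deposit($100)): balance=$2281.60 total_interest=$181.60
After 5 (month_end (apply 1% monthly interest)): balance=$2304.41 total_interest=$204.41
After 6 (month_end (apply 1% monthly interest)): balance=$2327.45 total_interest=$227.45
After 7 (year_end (apply 8% annual interest)): balance=$2513.64 total_interest=$413.64

Answer: 413.64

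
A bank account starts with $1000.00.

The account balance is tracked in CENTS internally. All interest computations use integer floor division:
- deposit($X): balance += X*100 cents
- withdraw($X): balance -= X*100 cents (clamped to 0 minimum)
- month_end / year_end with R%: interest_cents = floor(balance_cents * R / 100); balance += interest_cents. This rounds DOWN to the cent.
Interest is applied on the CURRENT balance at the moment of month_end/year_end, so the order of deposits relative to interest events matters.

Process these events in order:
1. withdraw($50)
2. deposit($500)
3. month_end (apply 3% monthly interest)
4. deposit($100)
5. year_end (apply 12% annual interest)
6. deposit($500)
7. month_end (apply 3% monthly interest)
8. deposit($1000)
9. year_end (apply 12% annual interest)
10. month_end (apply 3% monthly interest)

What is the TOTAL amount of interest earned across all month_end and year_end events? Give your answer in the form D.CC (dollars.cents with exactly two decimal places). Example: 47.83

Answer: 818.31

Derivation:
After 1 (withdraw($50)): balance=$950.00 total_interest=$0.00
After 2 (deposit($500)): balance=$1450.00 total_interest=$0.00
After 3 (month_end (apply 3% monthly interest)): balance=$1493.50 total_interest=$43.50
After 4 (deposit($100)): balance=$1593.50 total_interest=$43.50
After 5 (year_end (apply 12% annual interest)): balance=$1784.72 total_interest=$234.72
After 6 (deposit($500)): balance=$2284.72 total_interest=$234.72
After 7 (month_end (apply 3% monthly interest)): balance=$2353.26 total_interest=$303.26
After 8 (deposit($1000)): balance=$3353.26 total_interest=$303.26
After 9 (year_end (apply 12% annual interest)): balance=$3755.65 total_interest=$705.65
After 10 (month_end (apply 3% monthly interest)): balance=$3868.31 total_interest=$818.31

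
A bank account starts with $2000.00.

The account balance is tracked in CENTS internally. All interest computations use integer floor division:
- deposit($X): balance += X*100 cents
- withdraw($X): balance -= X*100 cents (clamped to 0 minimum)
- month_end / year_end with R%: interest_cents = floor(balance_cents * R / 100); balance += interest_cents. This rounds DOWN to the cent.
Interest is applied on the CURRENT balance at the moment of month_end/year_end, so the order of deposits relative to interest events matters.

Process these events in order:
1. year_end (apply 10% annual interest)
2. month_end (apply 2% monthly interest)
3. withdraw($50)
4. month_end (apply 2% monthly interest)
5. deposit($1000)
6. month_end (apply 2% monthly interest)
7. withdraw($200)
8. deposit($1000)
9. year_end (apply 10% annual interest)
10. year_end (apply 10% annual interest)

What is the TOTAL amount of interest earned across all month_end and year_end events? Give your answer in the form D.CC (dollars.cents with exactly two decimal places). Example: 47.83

Answer: 1214.17

Derivation:
After 1 (year_end (apply 10% annual interest)): balance=$2200.00 total_interest=$200.00
After 2 (month_end (apply 2% monthly interest)): balance=$2244.00 total_interest=$244.00
After 3 (withdraw($50)): balance=$2194.00 total_interest=$244.00
After 4 (month_end (apply 2% monthly interest)): balance=$2237.88 total_interest=$287.88
After 5 (deposit($1000)): balance=$3237.88 total_interest=$287.88
After 6 (month_end (apply 2% monthly interest)): balance=$3302.63 total_interest=$352.63
After 7 (withdraw($200)): balance=$3102.63 total_interest=$352.63
After 8 (deposit($1000)): balance=$4102.63 total_interest=$352.63
After 9 (year_end (apply 10% annual interest)): balance=$4512.89 total_interest=$762.89
After 10 (year_end (apply 10% annual interest)): balance=$4964.17 total_interest=$1214.17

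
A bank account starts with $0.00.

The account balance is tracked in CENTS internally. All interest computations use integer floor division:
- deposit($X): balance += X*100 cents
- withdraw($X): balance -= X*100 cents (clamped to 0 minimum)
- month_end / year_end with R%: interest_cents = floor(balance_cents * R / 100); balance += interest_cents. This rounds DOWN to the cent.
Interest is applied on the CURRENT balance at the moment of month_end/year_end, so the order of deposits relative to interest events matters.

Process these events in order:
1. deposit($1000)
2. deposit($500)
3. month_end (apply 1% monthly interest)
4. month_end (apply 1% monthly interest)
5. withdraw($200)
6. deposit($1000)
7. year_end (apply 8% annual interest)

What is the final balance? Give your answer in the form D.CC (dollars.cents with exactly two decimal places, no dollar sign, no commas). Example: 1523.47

Answer: 2516.56

Derivation:
After 1 (deposit($1000)): balance=$1000.00 total_interest=$0.00
After 2 (deposit($500)): balance=$1500.00 total_interest=$0.00
After 3 (month_end (apply 1% monthly interest)): balance=$1515.00 total_interest=$15.00
After 4 (month_end (apply 1% monthly interest)): balance=$1530.15 total_interest=$30.15
After 5 (withdraw($200)): balance=$1330.15 total_interest=$30.15
After 6 (deposit($1000)): balance=$2330.15 total_interest=$30.15
After 7 (year_end (apply 8% annual interest)): balance=$2516.56 total_interest=$216.56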